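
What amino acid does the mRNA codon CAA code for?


Standard genetic code lookup.
Codon CAA -> Gln

Gln


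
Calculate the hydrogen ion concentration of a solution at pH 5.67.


[H+] = 10^(-pH)
[H+] = 10^(-5.67)
[H+] = 2.138e-06 M

2.138e-06 M


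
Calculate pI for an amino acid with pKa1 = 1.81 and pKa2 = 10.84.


pI = (pKa1 + pKa2) / 2
pI = (1.81 + 10.84) / 2
pI = 6.325

6.325


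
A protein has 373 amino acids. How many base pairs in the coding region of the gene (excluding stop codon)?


Each amino acid = 1 codon = 3 bp
bp = 373 * 3 = 1119 bp

1119 bp


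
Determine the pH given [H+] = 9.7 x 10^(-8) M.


pH = -log10([H+])
pH = -log10(9.7 x 10^(-8))
pH = 7.0132

7.0132


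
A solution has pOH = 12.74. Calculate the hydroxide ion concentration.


[OH-] = 10^(-pOH)
[OH-] = 10^(-12.74)
[OH-] = 1.820e-13 M

1.820e-13 M


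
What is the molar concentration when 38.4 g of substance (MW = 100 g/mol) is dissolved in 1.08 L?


C = (mass / MW) / volume
C = (38.4 / 100) / 1.08
C = 0.3556 M

0.3556 M


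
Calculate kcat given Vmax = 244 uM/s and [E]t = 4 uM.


kcat = Vmax / [E]t
kcat = 244 / 4
kcat = 61.0 s^-1

61.0 s^-1


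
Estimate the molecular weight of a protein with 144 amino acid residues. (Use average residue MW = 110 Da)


MW = n_residues * 110 Da
MW = 144 * 110
MW = 15840 Da

15840 Da


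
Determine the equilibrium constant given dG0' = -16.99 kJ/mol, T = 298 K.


Keq = exp(-dG0 * 1000 / (R * T))
Keq = exp(-(-16.99) * 1000 / (8.314 * 298))
Keq = 951.0058

951.0058


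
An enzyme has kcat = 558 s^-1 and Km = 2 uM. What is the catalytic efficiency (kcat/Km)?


Catalytic efficiency = kcat / Km
= 558 / 2
= 279.0 uM^-1*s^-1

279.0 uM^-1*s^-1


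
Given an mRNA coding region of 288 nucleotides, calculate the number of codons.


codons = nucleotides / 3
codons = 288 / 3 = 96

96


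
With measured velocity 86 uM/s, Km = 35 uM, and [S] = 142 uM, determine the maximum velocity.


Vmax = v * (Km + [S]) / [S]
Vmax = 86 * (35 + 142) / 142
Vmax = 107.1972 uM/s

107.1972 uM/s


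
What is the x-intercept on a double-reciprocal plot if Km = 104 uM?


x-intercept = -1/Km
= -1/104
= -0.0096 1/uM

-0.0096 1/uM


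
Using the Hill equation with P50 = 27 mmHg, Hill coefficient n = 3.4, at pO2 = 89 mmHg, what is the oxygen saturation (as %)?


Y = pO2^n / (P50^n + pO2^n)
Y = 89^3.4 / (27^3.4 + 89^3.4)
Y = 98.3%

98.3%


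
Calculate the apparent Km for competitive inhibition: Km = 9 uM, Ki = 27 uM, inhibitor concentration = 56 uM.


Km_app = Km * (1 + [I]/Ki)
Km_app = 9 * (1 + 56/27)
Km_app = 27.6667 uM

27.6667 uM


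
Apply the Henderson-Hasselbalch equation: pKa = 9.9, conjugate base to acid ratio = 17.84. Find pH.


pH = pKa + log10([A-]/[HA])
pH = 9.9 + log10(17.84)
pH = 11.1514

11.1514


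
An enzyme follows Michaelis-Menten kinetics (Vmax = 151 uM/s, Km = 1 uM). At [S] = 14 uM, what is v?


v = Vmax * [S] / (Km + [S])
v = 151 * 14 / (1 + 14)
v = 140.9333 uM/s

140.9333 uM/s


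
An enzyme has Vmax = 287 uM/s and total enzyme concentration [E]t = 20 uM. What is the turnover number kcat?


kcat = Vmax / [E]t
kcat = 287 / 20
kcat = 14.35 s^-1

14.35 s^-1


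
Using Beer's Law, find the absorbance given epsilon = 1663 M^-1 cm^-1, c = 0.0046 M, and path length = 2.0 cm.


A = epsilon * c * l
A = 1663 * 0.0046 * 2.0
A = 15.2996

15.2996


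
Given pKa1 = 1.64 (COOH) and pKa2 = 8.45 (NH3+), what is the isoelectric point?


pI = (pKa1 + pKa2) / 2
pI = (1.64 + 8.45) / 2
pI = 5.045

5.045


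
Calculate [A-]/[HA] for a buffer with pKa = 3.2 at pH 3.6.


[A-]/[HA] = 10^(pH - pKa)
= 10^(3.6 - 3.2)
= 2.5119

2.5119


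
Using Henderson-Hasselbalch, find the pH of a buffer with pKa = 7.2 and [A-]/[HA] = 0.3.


pH = pKa + log10([A-]/[HA])
pH = 7.2 + log10(0.3)
pH = 6.6771

6.6771


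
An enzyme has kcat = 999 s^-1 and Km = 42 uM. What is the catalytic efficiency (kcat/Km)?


Catalytic efficiency = kcat / Km
= 999 / 42
= 23.7857 uM^-1*s^-1

23.7857 uM^-1*s^-1


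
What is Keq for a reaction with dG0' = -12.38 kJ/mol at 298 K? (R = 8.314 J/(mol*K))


Keq = exp(-dG0 * 1000 / (R * T))
Keq = exp(-(-12.38) * 1000 / (8.314 * 298))
Keq = 147.9431

147.9431


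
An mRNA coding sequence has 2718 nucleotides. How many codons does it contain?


codons = nucleotides / 3
codons = 2718 / 3 = 906

906


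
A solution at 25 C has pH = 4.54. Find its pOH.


pOH = 14 - pH
pOH = 14 - 4.54
pOH = 9.46

9.46


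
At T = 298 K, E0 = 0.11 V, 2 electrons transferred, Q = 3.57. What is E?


E = E0 - (RT/nF) * ln(Q)
E = 0.11 - (8.314 * 298 / (2 * 96485)) * ln(3.57)
E = 0.0937 V

0.0937 V


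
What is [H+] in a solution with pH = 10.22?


[H+] = 10^(-pH)
[H+] = 10^(-10.22)
[H+] = 6.026e-11 M

6.026e-11 M


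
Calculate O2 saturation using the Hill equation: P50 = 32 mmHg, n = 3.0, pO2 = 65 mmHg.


Y = pO2^n / (P50^n + pO2^n)
Y = 65^3.0 / (32^3.0 + 65^3.0)
Y = 89.34%

89.34%


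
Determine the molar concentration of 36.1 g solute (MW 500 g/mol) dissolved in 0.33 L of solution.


C = (mass / MW) / volume
C = (36.1 / 500) / 0.33
C = 0.2188 M

0.2188 M


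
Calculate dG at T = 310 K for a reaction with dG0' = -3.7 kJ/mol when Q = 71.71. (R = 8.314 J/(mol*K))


dG = dG0' + RT * ln(Q) / 1000
dG = -3.7 + 8.314 * 310 * ln(71.71) / 1000
dG = 7.312 kJ/mol

7.312 kJ/mol


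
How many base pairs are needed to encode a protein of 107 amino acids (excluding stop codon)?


Each amino acid = 1 codon = 3 bp
bp = 107 * 3 = 321 bp

321 bp


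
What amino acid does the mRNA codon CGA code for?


Standard genetic code lookup.
Codon CGA -> Arg

Arg


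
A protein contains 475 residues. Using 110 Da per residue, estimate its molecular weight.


MW = n_residues * 110 Da
MW = 475 * 110
MW = 52250 Da

52250 Da


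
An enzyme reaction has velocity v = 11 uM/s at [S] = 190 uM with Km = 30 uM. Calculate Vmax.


Vmax = v * (Km + [S]) / [S]
Vmax = 11 * (30 + 190) / 190
Vmax = 12.7368 uM/s

12.7368 uM/s


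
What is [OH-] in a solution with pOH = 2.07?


[OH-] = 10^(-pOH)
[OH-] = 10^(-2.07)
[OH-] = 0.0085 M

0.0085 M


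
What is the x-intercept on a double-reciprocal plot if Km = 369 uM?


x-intercept = -1/Km
= -1/369
= -0.0027 1/uM

-0.0027 1/uM


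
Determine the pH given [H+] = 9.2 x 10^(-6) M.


pH = -log10([H+])
pH = -log10(9.2 x 10^(-6))
pH = 5.0362

5.0362


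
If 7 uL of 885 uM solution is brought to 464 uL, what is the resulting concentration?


C2 = C1 * V1 / V2
C2 = 885 * 7 / 464
C2 = 13.3513 uM

13.3513 uM


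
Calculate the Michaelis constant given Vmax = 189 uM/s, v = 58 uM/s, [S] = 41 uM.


Km = [S] * (Vmax - v) / v
Km = 41 * (189 - 58) / 58
Km = 92.6034 uM

92.6034 uM


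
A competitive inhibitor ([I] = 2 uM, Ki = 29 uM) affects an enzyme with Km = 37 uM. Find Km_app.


Km_app = Km * (1 + [I]/Ki)
Km_app = 37 * (1 + 2/29)
Km_app = 39.5517 uM

39.5517 uM


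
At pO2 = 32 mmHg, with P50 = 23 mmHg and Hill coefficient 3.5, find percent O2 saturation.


Y = pO2^n / (P50^n + pO2^n)
Y = 32^3.5 / (23^3.5 + 32^3.5)
Y = 76.06%

76.06%


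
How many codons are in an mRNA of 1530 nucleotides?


codons = nucleotides / 3
codons = 1530 / 3 = 510

510


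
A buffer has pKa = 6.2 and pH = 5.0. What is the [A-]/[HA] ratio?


[A-]/[HA] = 10^(pH - pKa)
= 10^(5.0 - 6.2)
= 0.0631

0.0631


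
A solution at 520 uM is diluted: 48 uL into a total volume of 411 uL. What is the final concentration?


C2 = C1 * V1 / V2
C2 = 520 * 48 / 411
C2 = 60.7299 uM

60.7299 uM


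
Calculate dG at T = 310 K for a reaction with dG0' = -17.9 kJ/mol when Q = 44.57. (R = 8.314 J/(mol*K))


dG = dG0' + RT * ln(Q) / 1000
dG = -17.9 + 8.314 * 310 * ln(44.57) / 1000
dG = -8.1137 kJ/mol

-8.1137 kJ/mol


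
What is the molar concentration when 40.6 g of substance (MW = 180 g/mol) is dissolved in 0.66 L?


C = (mass / MW) / volume
C = (40.6 / 180) / 0.66
C = 0.3418 M

0.3418 M


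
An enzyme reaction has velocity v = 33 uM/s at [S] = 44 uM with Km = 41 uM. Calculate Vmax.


Vmax = v * (Km + [S]) / [S]
Vmax = 33 * (41 + 44) / 44
Vmax = 63.75 uM/s

63.75 uM/s


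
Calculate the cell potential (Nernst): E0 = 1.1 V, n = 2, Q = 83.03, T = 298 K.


E = E0 - (RT/nF) * ln(Q)
E = 1.1 - (8.314 * 298 / (2 * 96485)) * ln(83.03)
E = 1.0433 V

1.0433 V


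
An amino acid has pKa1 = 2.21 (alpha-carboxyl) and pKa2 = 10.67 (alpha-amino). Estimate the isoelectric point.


pI = (pKa1 + pKa2) / 2
pI = (2.21 + 10.67) / 2
pI = 6.44

6.44


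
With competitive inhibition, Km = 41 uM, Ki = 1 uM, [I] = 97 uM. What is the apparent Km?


Km_app = Km * (1 + [I]/Ki)
Km_app = 41 * (1 + 97/1)
Km_app = 4018.0 uM

4018.0 uM


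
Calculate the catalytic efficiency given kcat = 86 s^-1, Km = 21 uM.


Catalytic efficiency = kcat / Km
= 86 / 21
= 4.0952 uM^-1*s^-1

4.0952 uM^-1*s^-1


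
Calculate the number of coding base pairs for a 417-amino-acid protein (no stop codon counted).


Each amino acid = 1 codon = 3 bp
bp = 417 * 3 = 1251 bp

1251 bp


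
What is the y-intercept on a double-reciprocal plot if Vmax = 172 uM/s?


y-intercept = 1/Vmax
= 1/172
= 0.0058 s/uM

0.0058 s/uM


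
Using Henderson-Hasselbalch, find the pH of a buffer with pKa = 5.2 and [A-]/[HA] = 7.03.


pH = pKa + log10([A-]/[HA])
pH = 5.2 + log10(7.03)
pH = 6.047

6.047


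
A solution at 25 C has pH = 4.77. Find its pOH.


pOH = 14 - pH
pOH = 14 - 4.77
pOH = 9.23

9.23


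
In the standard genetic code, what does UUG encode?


Standard genetic code lookup.
Codon UUG -> Leu

Leu


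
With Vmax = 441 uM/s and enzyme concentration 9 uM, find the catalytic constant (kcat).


kcat = Vmax / [E]t
kcat = 441 / 9
kcat = 49.0 s^-1

49.0 s^-1


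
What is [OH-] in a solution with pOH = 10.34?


[OH-] = 10^(-pOH)
[OH-] = 10^(-10.34)
[OH-] = 4.571e-11 M

4.571e-11 M


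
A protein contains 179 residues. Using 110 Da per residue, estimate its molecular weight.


MW = n_residues * 110 Da
MW = 179 * 110
MW = 19690 Da

19690 Da


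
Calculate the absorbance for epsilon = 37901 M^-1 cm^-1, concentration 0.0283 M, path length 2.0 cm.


A = epsilon * c * l
A = 37901 * 0.0283 * 2.0
A = 2145.1966

2145.1966


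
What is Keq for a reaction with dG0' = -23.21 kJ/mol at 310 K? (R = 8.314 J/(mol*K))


Keq = exp(-dG0 * 1000 / (R * T))
Keq = exp(-(-23.21) * 1000 / (8.314 * 310))
Keq = 8147.0296

8147.0296


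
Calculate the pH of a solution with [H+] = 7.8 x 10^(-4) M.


pH = -log10([H+])
pH = -log10(7.8 x 10^(-4))
pH = 3.1079

3.1079


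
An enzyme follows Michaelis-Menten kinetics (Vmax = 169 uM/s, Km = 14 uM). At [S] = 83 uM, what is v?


v = Vmax * [S] / (Km + [S])
v = 169 * 83 / (14 + 83)
v = 144.6082 uM/s

144.6082 uM/s


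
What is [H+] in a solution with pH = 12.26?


[H+] = 10^(-pH)
[H+] = 10^(-12.26)
[H+] = 5.495e-13 M

5.495e-13 M


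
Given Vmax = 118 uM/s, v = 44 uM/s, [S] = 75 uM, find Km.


Km = [S] * (Vmax - v) / v
Km = 75 * (118 - 44) / 44
Km = 126.1364 uM

126.1364 uM


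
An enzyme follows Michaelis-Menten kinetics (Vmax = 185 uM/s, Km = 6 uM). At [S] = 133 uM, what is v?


v = Vmax * [S] / (Km + [S])
v = 185 * 133 / (6 + 133)
v = 177.0144 uM/s

177.0144 uM/s


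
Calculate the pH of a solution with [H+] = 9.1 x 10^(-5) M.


pH = -log10([H+])
pH = -log10(9.1 x 10^(-5))
pH = 4.041

4.041


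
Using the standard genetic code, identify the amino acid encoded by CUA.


Standard genetic code lookup.
Codon CUA -> Leu

Leu


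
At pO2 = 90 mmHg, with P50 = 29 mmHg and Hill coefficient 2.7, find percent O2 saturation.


Y = pO2^n / (P50^n + pO2^n)
Y = 90^2.7 / (29^2.7 + 90^2.7)
Y = 95.51%

95.51%


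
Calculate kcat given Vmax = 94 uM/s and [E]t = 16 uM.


kcat = Vmax / [E]t
kcat = 94 / 16
kcat = 5.875 s^-1

5.875 s^-1


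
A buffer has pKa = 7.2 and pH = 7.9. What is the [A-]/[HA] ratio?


[A-]/[HA] = 10^(pH - pKa)
= 10^(7.9 - 7.2)
= 5.0119

5.0119


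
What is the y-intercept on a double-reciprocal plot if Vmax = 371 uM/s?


y-intercept = 1/Vmax
= 1/371
= 0.0027 s/uM

0.0027 s/uM


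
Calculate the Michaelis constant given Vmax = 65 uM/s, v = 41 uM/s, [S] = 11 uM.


Km = [S] * (Vmax - v) / v
Km = 11 * (65 - 41) / 41
Km = 6.439 uM

6.439 uM


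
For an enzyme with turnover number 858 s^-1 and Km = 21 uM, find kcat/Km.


Catalytic efficiency = kcat / Km
= 858 / 21
= 40.8571 uM^-1*s^-1

40.8571 uM^-1*s^-1


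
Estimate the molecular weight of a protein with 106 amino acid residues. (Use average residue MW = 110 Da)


MW = n_residues * 110 Da
MW = 106 * 110
MW = 11660 Da

11660 Da


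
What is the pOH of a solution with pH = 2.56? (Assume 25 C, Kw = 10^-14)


pOH = 14 - pH
pOH = 14 - 2.56
pOH = 11.44

11.44


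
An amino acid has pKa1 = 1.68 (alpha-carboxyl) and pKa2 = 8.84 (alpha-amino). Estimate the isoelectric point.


pI = (pKa1 + pKa2) / 2
pI = (1.68 + 8.84) / 2
pI = 5.26

5.26


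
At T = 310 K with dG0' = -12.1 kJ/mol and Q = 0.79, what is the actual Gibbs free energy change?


dG = dG0' + RT * ln(Q) / 1000
dG = -12.1 + 8.314 * 310 * ln(0.79) / 1000
dG = -12.7075 kJ/mol

-12.7075 kJ/mol


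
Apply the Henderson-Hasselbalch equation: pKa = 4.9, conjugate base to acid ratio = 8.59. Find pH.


pH = pKa + log10([A-]/[HA])
pH = 4.9 + log10(8.59)
pH = 5.834

5.834


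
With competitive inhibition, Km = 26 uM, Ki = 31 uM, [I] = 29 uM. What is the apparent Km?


Km_app = Km * (1 + [I]/Ki)
Km_app = 26 * (1 + 29/31)
Km_app = 50.3226 uM

50.3226 uM


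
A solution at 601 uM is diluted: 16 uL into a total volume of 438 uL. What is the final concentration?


C2 = C1 * V1 / V2
C2 = 601 * 16 / 438
C2 = 21.9543 uM

21.9543 uM


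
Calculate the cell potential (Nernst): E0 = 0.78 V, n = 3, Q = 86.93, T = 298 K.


E = E0 - (RT/nF) * ln(Q)
E = 0.78 - (8.314 * 298 / (3 * 96485)) * ln(86.93)
E = 0.7418 V

0.7418 V


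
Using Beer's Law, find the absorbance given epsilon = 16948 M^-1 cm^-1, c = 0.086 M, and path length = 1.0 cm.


A = epsilon * c * l
A = 16948 * 0.086 * 1.0
A = 1457.528

1457.528


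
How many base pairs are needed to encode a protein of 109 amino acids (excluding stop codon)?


Each amino acid = 1 codon = 3 bp
bp = 109 * 3 = 327 bp

327 bp


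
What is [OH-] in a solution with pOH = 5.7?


[OH-] = 10^(-pOH)
[OH-] = 10^(-5.7)
[OH-] = 1.995e-06 M

1.995e-06 M


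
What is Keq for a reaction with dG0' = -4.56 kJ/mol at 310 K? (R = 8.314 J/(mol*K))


Keq = exp(-dG0 * 1000 / (R * T))
Keq = exp(-(-4.56) * 1000 / (8.314 * 310))
Keq = 5.8665

5.8665


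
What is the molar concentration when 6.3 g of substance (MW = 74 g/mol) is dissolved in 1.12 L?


C = (mass / MW) / volume
C = (6.3 / 74) / 1.12
C = 0.076 M

0.076 M


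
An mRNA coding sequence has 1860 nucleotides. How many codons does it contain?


codons = nucleotides / 3
codons = 1860 / 3 = 620

620


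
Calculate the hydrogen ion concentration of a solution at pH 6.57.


[H+] = 10^(-pH)
[H+] = 10^(-6.57)
[H+] = 2.692e-07 M

2.692e-07 M


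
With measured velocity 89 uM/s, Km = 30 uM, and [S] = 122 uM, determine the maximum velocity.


Vmax = v * (Km + [S]) / [S]
Vmax = 89 * (30 + 122) / 122
Vmax = 110.8852 uM/s

110.8852 uM/s


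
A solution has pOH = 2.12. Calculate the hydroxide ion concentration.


[OH-] = 10^(-pOH)
[OH-] = 10^(-2.12)
[OH-] = 0.0076 M

0.0076 M


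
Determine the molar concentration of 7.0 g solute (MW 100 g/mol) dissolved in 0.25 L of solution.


C = (mass / MW) / volume
C = (7.0 / 100) / 0.25
C = 0.28 M

0.28 M


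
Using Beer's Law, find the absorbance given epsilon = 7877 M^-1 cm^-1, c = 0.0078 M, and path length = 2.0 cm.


A = epsilon * c * l
A = 7877 * 0.0078 * 2.0
A = 122.8812

122.8812


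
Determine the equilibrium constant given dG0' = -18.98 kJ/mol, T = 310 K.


Keq = exp(-dG0 * 1000 / (R * T))
Keq = exp(-(-18.98) * 1000 / (8.314 * 310))
Keq = 1578.4232

1578.4232


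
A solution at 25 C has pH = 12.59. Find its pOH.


pOH = 14 - pH
pOH = 14 - 12.59
pOH = 1.41

1.41


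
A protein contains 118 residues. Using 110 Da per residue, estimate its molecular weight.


MW = n_residues * 110 Da
MW = 118 * 110
MW = 12980 Da

12980 Da


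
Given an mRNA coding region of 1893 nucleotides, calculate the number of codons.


codons = nucleotides / 3
codons = 1893 / 3 = 631

631


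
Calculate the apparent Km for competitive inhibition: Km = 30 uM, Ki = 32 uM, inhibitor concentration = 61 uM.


Km_app = Km * (1 + [I]/Ki)
Km_app = 30 * (1 + 61/32)
Km_app = 87.1875 uM

87.1875 uM


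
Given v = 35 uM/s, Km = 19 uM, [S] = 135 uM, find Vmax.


Vmax = v * (Km + [S]) / [S]
Vmax = 35 * (19 + 135) / 135
Vmax = 39.9259 uM/s

39.9259 uM/s


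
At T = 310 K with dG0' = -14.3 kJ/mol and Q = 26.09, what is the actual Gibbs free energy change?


dG = dG0' + RT * ln(Q) / 1000
dG = -14.3 + 8.314 * 310 * ln(26.09) / 1000
dG = -5.8939 kJ/mol

-5.8939 kJ/mol


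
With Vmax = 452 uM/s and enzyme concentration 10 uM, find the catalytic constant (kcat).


kcat = Vmax / [E]t
kcat = 452 / 10
kcat = 45.2 s^-1

45.2 s^-1


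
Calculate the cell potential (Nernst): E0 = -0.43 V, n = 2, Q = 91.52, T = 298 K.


E = E0 - (RT/nF) * ln(Q)
E = -0.43 - (8.314 * 298 / (2 * 96485)) * ln(91.52)
E = -0.488 V

-0.488 V


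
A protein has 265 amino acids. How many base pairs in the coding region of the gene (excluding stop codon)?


Each amino acid = 1 codon = 3 bp
bp = 265 * 3 = 795 bp

795 bp


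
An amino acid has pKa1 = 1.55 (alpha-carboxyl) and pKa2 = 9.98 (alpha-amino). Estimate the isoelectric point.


pI = (pKa1 + pKa2) / 2
pI = (1.55 + 9.98) / 2
pI = 5.765

5.765


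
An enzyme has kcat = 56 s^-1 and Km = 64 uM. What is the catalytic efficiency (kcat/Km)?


Catalytic efficiency = kcat / Km
= 56 / 64
= 0.875 uM^-1*s^-1

0.875 uM^-1*s^-1


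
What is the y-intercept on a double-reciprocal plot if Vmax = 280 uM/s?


y-intercept = 1/Vmax
= 1/280
= 0.0036 s/uM

0.0036 s/uM


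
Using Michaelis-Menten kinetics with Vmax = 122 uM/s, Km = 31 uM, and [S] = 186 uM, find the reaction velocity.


v = Vmax * [S] / (Km + [S])
v = 122 * 186 / (31 + 186)
v = 104.5714 uM/s

104.5714 uM/s


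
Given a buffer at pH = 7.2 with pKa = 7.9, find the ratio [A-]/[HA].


[A-]/[HA] = 10^(pH - pKa)
= 10^(7.2 - 7.9)
= 0.1995

0.1995


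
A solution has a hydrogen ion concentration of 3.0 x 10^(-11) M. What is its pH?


pH = -log10([H+])
pH = -log10(3.0 x 10^(-11))
pH = 10.5229

10.5229


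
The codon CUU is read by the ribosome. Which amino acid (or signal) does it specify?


Standard genetic code lookup.
Codon CUU -> Leu

Leu


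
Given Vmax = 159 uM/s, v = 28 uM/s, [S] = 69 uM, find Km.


Km = [S] * (Vmax - v) / v
Km = 69 * (159 - 28) / 28
Km = 322.8214 uM

322.8214 uM


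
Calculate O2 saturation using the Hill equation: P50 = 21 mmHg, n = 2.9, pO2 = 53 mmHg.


Y = pO2^n / (P50^n + pO2^n)
Y = 53^2.9 / (21^2.9 + 53^2.9)
Y = 93.61%

93.61%


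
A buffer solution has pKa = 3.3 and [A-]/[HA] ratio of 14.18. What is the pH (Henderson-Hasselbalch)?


pH = pKa + log10([A-]/[HA])
pH = 3.3 + log10(14.18)
pH = 4.4517

4.4517


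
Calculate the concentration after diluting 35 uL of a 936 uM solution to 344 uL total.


C2 = C1 * V1 / V2
C2 = 936 * 35 / 344
C2 = 95.2326 uM

95.2326 uM


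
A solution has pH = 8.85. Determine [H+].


[H+] = 10^(-pH)
[H+] = 10^(-8.85)
[H+] = 1.413e-09 M

1.413e-09 M


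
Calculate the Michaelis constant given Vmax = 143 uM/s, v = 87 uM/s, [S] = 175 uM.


Km = [S] * (Vmax - v) / v
Km = 175 * (143 - 87) / 87
Km = 112.6437 uM

112.6437 uM


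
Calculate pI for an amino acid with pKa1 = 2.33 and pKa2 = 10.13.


pI = (pKa1 + pKa2) / 2
pI = (2.33 + 10.13) / 2
pI = 6.23

6.23


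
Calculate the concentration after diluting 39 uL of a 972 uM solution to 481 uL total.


C2 = C1 * V1 / V2
C2 = 972 * 39 / 481
C2 = 78.8108 uM

78.8108 uM


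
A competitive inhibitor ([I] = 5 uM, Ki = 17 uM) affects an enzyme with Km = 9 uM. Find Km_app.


Km_app = Km * (1 + [I]/Ki)
Km_app = 9 * (1 + 5/17)
Km_app = 11.6471 uM

11.6471 uM


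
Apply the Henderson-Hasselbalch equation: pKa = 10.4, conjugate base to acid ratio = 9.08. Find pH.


pH = pKa + log10([A-]/[HA])
pH = 10.4 + log10(9.08)
pH = 11.3581

11.3581


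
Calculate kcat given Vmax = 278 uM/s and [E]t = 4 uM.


kcat = Vmax / [E]t
kcat = 278 / 4
kcat = 69.5 s^-1

69.5 s^-1


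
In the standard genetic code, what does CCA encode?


Standard genetic code lookup.
Codon CCA -> Pro

Pro


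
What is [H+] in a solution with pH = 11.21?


[H+] = 10^(-pH)
[H+] = 10^(-11.21)
[H+] = 6.166e-12 M

6.166e-12 M


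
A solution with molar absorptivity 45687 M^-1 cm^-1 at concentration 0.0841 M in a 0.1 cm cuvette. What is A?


A = epsilon * c * l
A = 45687 * 0.0841 * 0.1
A = 384.2277

384.2277


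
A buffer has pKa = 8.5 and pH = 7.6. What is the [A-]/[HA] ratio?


[A-]/[HA] = 10^(pH - pKa)
= 10^(7.6 - 8.5)
= 0.1259

0.1259


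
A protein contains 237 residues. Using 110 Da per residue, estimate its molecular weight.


MW = n_residues * 110 Da
MW = 237 * 110
MW = 26070 Da

26070 Da


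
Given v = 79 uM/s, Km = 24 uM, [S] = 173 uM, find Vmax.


Vmax = v * (Km + [S]) / [S]
Vmax = 79 * (24 + 173) / 173
Vmax = 89.9595 uM/s

89.9595 uM/s


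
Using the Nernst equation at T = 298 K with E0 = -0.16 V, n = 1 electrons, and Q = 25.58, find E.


E = E0 - (RT/nF) * ln(Q)
E = -0.16 - (8.314 * 298 / (1 * 96485)) * ln(25.58)
E = -0.2432 V

-0.2432 V


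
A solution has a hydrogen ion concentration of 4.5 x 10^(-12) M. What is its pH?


pH = -log10([H+])
pH = -log10(4.5 x 10^(-12))
pH = 11.3468

11.3468


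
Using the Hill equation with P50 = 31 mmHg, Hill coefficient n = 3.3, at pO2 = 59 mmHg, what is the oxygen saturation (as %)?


Y = pO2^n / (P50^n + pO2^n)
Y = 59^3.3 / (31^3.3 + 59^3.3)
Y = 89.32%

89.32%


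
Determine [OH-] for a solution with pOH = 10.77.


[OH-] = 10^(-pOH)
[OH-] = 10^(-10.77)
[OH-] = 1.698e-11 M

1.698e-11 M


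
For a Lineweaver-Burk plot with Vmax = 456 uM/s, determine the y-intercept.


y-intercept = 1/Vmax
= 1/456
= 0.0022 s/uM

0.0022 s/uM


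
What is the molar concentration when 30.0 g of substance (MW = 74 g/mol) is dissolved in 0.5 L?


C = (mass / MW) / volume
C = (30.0 / 74) / 0.5
C = 0.8108 M

0.8108 M


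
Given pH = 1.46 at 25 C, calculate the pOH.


pOH = 14 - pH
pOH = 14 - 1.46
pOH = 12.54

12.54


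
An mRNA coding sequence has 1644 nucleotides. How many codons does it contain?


codons = nucleotides / 3
codons = 1644 / 3 = 548

548


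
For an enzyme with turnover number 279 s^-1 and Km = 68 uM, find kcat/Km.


Catalytic efficiency = kcat / Km
= 279 / 68
= 4.1029 uM^-1*s^-1

4.1029 uM^-1*s^-1


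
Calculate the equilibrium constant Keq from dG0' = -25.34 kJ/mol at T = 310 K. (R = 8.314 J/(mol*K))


Keq = exp(-dG0 * 1000 / (R * T))
Keq = exp(-(-25.34) * 1000 / (8.314 * 310))
Keq = 18617.218

18617.218


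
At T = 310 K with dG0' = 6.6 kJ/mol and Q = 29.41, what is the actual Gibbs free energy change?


dG = dG0' + RT * ln(Q) / 1000
dG = 6.6 + 8.314 * 310 * ln(29.41) / 1000
dG = 15.3148 kJ/mol

15.3148 kJ/mol


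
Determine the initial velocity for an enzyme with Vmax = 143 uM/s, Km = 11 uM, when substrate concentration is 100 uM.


v = Vmax * [S] / (Km + [S])
v = 143 * 100 / (11 + 100)
v = 128.8288 uM/s

128.8288 uM/s


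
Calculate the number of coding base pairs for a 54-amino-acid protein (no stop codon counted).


Each amino acid = 1 codon = 3 bp
bp = 54 * 3 = 162 bp

162 bp


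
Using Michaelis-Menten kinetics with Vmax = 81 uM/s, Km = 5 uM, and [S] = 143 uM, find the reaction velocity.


v = Vmax * [S] / (Km + [S])
v = 81 * 143 / (5 + 143)
v = 78.2635 uM/s

78.2635 uM/s


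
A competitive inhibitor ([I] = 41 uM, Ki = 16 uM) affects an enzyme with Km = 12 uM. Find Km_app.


Km_app = Km * (1 + [I]/Ki)
Km_app = 12 * (1 + 41/16)
Km_app = 42.75 uM

42.75 uM


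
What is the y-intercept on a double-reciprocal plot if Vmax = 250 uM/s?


y-intercept = 1/Vmax
= 1/250
= 0.004 s/uM

0.004 s/uM


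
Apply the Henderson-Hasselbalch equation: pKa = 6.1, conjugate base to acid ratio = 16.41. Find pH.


pH = pKa + log10([A-]/[HA])
pH = 6.1 + log10(16.41)
pH = 7.3151

7.3151


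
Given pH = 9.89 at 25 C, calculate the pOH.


pOH = 14 - pH
pOH = 14 - 9.89
pOH = 4.11

4.11


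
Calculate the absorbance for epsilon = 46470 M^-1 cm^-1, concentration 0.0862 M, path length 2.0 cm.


A = epsilon * c * l
A = 46470 * 0.0862 * 2.0
A = 8011.428

8011.428


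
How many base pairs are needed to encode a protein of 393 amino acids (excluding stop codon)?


Each amino acid = 1 codon = 3 bp
bp = 393 * 3 = 1179 bp

1179 bp


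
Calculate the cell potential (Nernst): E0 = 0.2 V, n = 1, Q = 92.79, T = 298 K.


E = E0 - (RT/nF) * ln(Q)
E = 0.2 - (8.314 * 298 / (1 * 96485)) * ln(92.79)
E = 0.0837 V

0.0837 V


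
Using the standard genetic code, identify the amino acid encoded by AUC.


Standard genetic code lookup.
Codon AUC -> Ile

Ile


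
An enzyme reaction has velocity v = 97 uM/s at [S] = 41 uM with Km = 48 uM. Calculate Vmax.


Vmax = v * (Km + [S]) / [S]
Vmax = 97 * (48 + 41) / 41
Vmax = 210.561 uM/s

210.561 uM/s


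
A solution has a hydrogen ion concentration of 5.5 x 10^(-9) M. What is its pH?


pH = -log10([H+])
pH = -log10(5.5 x 10^(-9))
pH = 8.2596

8.2596


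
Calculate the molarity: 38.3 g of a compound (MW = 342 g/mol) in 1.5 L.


C = (mass / MW) / volume
C = (38.3 / 342) / 1.5
C = 0.0747 M

0.0747 M


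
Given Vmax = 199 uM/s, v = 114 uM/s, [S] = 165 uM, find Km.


Km = [S] * (Vmax - v) / v
Km = 165 * (199 - 114) / 114
Km = 123.0263 uM

123.0263 uM


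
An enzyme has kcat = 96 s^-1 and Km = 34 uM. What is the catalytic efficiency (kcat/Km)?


Catalytic efficiency = kcat / Km
= 96 / 34
= 2.8235 uM^-1*s^-1

2.8235 uM^-1*s^-1


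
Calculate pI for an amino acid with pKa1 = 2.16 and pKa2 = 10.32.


pI = (pKa1 + pKa2) / 2
pI = (2.16 + 10.32) / 2
pI = 6.24

6.24


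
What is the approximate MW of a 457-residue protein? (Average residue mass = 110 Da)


MW = n_residues * 110 Da
MW = 457 * 110
MW = 50270 Da

50270 Da


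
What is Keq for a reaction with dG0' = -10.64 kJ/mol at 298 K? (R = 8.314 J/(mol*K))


Keq = exp(-dG0 * 1000 / (R * T))
Keq = exp(-(-10.64) * 1000 / (8.314 * 298))
Keq = 73.2975

73.2975


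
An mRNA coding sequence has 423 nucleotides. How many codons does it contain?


codons = nucleotides / 3
codons = 423 / 3 = 141

141


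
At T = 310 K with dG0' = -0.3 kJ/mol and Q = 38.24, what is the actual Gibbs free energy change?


dG = dG0' + RT * ln(Q) / 1000
dG = -0.3 + 8.314 * 310 * ln(38.24) / 1000
dG = 9.0915 kJ/mol

9.0915 kJ/mol


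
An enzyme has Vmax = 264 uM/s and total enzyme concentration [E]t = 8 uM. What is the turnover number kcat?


kcat = Vmax / [E]t
kcat = 264 / 8
kcat = 33.0 s^-1

33.0 s^-1


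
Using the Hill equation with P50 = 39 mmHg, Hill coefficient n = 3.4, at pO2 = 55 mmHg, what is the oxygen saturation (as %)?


Y = pO2^n / (P50^n + pO2^n)
Y = 55^3.4 / (39^3.4 + 55^3.4)
Y = 76.29%

76.29%


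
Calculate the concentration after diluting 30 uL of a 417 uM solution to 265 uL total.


C2 = C1 * V1 / V2
C2 = 417 * 30 / 265
C2 = 47.2075 uM

47.2075 uM


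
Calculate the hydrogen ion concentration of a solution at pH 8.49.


[H+] = 10^(-pH)
[H+] = 10^(-8.49)
[H+] = 3.236e-09 M

3.236e-09 M


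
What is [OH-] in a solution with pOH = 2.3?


[OH-] = 10^(-pOH)
[OH-] = 10^(-2.3)
[OH-] = 0.005 M

0.005 M


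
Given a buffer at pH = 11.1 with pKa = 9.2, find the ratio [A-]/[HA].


[A-]/[HA] = 10^(pH - pKa)
= 10^(11.1 - 9.2)
= 79.4328

79.4328


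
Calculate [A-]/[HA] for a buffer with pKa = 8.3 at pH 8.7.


[A-]/[HA] = 10^(pH - pKa)
= 10^(8.7 - 8.3)
= 2.5119

2.5119


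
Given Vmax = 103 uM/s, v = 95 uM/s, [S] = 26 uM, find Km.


Km = [S] * (Vmax - v) / v
Km = 26 * (103 - 95) / 95
Km = 2.1895 uM

2.1895 uM


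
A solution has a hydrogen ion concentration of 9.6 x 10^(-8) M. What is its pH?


pH = -log10([H+])
pH = -log10(9.6 x 10^(-8))
pH = 7.0177

7.0177


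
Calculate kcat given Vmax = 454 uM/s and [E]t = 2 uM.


kcat = Vmax / [E]t
kcat = 454 / 2
kcat = 227.0 s^-1

227.0 s^-1


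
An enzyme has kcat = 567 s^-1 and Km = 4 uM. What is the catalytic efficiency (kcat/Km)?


Catalytic efficiency = kcat / Km
= 567 / 4
= 141.75 uM^-1*s^-1

141.75 uM^-1*s^-1


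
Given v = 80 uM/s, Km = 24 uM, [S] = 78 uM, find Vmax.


Vmax = v * (Km + [S]) / [S]
Vmax = 80 * (24 + 78) / 78
Vmax = 104.6154 uM/s

104.6154 uM/s


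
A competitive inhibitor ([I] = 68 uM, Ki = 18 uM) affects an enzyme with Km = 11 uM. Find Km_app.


Km_app = Km * (1 + [I]/Ki)
Km_app = 11 * (1 + 68/18)
Km_app = 52.5556 uM

52.5556 uM


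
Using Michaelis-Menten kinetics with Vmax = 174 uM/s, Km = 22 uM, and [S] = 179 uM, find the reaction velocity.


v = Vmax * [S] / (Km + [S])
v = 174 * 179 / (22 + 179)
v = 154.9552 uM/s

154.9552 uM/s


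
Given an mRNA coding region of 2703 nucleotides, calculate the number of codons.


codons = nucleotides / 3
codons = 2703 / 3 = 901

901


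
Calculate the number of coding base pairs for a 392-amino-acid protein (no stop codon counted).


Each amino acid = 1 codon = 3 bp
bp = 392 * 3 = 1176 bp

1176 bp


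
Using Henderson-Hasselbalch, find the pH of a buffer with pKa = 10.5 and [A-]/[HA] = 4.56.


pH = pKa + log10([A-]/[HA])
pH = 10.5 + log10(4.56)
pH = 11.159

11.159


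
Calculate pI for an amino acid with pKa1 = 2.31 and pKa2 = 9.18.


pI = (pKa1 + pKa2) / 2
pI = (2.31 + 9.18) / 2
pI = 5.745

5.745


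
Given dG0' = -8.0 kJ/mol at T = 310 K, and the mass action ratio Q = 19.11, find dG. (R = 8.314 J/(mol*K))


dG = dG0' + RT * ln(Q) / 1000
dG = -8.0 + 8.314 * 310 * ln(19.11) / 1000
dG = -0.3963 kJ/mol

-0.3963 kJ/mol


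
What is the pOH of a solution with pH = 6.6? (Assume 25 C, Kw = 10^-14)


pOH = 14 - pH
pOH = 14 - 6.6
pOH = 7.4

7.4


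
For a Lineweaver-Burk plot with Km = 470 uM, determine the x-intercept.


x-intercept = -1/Km
= -1/470
= -0.0021 1/uM

-0.0021 1/uM


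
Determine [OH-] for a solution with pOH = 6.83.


[OH-] = 10^(-pOH)
[OH-] = 10^(-6.83)
[OH-] = 1.479e-07 M

1.479e-07 M


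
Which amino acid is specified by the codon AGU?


Standard genetic code lookup.
Codon AGU -> Ser

Ser


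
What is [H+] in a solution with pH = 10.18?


[H+] = 10^(-pH)
[H+] = 10^(-10.18)
[H+] = 6.607e-11 M

6.607e-11 M


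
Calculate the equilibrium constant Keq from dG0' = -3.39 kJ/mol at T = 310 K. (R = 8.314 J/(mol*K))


Keq = exp(-dG0 * 1000 / (R * T))
Keq = exp(-(-3.39) * 1000 / (8.314 * 310))
Keq = 3.7259

3.7259


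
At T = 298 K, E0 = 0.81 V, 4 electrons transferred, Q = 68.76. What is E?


E = E0 - (RT/nF) * ln(Q)
E = 0.81 - (8.314 * 298 / (4 * 96485)) * ln(68.76)
E = 0.7828 V

0.7828 V


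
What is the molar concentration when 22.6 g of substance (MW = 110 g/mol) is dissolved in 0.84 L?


C = (mass / MW) / volume
C = (22.6 / 110) / 0.84
C = 0.2446 M

0.2446 M


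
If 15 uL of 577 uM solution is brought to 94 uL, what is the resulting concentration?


C2 = C1 * V1 / V2
C2 = 577 * 15 / 94
C2 = 92.0745 uM

92.0745 uM


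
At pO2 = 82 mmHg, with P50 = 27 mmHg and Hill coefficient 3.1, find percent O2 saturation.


Y = pO2^n / (P50^n + pO2^n)
Y = 82^3.1 / (27^3.1 + 82^3.1)
Y = 96.9%

96.9%


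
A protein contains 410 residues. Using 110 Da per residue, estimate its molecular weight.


MW = n_residues * 110 Da
MW = 410 * 110
MW = 45100 Da

45100 Da


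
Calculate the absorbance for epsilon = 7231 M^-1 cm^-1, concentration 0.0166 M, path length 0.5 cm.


A = epsilon * c * l
A = 7231 * 0.0166 * 0.5
A = 60.0173

60.0173


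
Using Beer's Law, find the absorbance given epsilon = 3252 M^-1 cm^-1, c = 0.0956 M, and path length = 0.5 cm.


A = epsilon * c * l
A = 3252 * 0.0956 * 0.5
A = 155.4456

155.4456


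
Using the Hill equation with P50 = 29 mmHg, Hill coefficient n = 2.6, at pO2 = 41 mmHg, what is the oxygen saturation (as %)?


Y = pO2^n / (P50^n + pO2^n)
Y = 41^2.6 / (29^2.6 + 41^2.6)
Y = 71.1%

71.1%


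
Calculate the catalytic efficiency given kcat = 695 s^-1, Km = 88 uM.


Catalytic efficiency = kcat / Km
= 695 / 88
= 7.8977 uM^-1*s^-1

7.8977 uM^-1*s^-1


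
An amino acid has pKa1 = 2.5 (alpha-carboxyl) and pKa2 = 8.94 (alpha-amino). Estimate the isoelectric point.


pI = (pKa1 + pKa2) / 2
pI = (2.5 + 8.94) / 2
pI = 5.72

5.72


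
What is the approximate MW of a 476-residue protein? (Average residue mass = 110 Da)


MW = n_residues * 110 Da
MW = 476 * 110
MW = 52360 Da

52360 Da


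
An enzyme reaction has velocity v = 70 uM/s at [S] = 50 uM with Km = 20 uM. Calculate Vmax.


Vmax = v * (Km + [S]) / [S]
Vmax = 70 * (20 + 50) / 50
Vmax = 98.0 uM/s

98.0 uM/s


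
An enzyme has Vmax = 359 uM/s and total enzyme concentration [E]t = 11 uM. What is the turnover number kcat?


kcat = Vmax / [E]t
kcat = 359 / 11
kcat = 32.6364 s^-1

32.6364 s^-1


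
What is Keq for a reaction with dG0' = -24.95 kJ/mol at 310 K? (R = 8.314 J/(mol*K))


Keq = exp(-dG0 * 1000 / (R * T))
Keq = exp(-(-24.95) * 1000 / (8.314 * 310))
Keq = 16002.8695

16002.8695


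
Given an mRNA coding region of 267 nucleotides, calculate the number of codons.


codons = nucleotides / 3
codons = 267 / 3 = 89

89


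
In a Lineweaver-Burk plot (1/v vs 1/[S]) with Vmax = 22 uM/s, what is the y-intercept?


y-intercept = 1/Vmax
= 1/22
= 0.0455 s/uM

0.0455 s/uM


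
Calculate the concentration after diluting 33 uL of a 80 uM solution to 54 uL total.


C2 = C1 * V1 / V2
C2 = 80 * 33 / 54
C2 = 48.8889 uM

48.8889 uM


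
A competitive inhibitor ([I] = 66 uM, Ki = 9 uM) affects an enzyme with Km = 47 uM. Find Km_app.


Km_app = Km * (1 + [I]/Ki)
Km_app = 47 * (1 + 66/9)
Km_app = 391.6667 uM

391.6667 uM


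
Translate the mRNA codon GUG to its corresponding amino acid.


Standard genetic code lookup.
Codon GUG -> Val

Val


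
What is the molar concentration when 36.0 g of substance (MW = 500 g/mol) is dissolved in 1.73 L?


C = (mass / MW) / volume
C = (36.0 / 500) / 1.73
C = 0.0416 M

0.0416 M


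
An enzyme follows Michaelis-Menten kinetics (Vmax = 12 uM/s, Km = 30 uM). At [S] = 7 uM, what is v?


v = Vmax * [S] / (Km + [S])
v = 12 * 7 / (30 + 7)
v = 2.2703 uM/s

2.2703 uM/s


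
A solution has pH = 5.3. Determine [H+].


[H+] = 10^(-pH)
[H+] = 10^(-5.3)
[H+] = 5.012e-06 M

5.012e-06 M


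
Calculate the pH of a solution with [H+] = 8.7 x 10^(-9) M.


pH = -log10([H+])
pH = -log10(8.7 x 10^(-9))
pH = 8.0605

8.0605


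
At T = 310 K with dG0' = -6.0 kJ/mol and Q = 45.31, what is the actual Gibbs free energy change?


dG = dG0' + RT * ln(Q) / 1000
dG = -6.0 + 8.314 * 310 * ln(45.31) / 1000
dG = 3.8288 kJ/mol

3.8288 kJ/mol


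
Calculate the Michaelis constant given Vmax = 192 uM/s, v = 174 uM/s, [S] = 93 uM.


Km = [S] * (Vmax - v) / v
Km = 93 * (192 - 174) / 174
Km = 9.6207 uM

9.6207 uM


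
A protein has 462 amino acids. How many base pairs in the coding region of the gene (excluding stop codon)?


Each amino acid = 1 codon = 3 bp
bp = 462 * 3 = 1386 bp

1386 bp


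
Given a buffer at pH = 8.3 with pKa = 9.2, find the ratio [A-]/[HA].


[A-]/[HA] = 10^(pH - pKa)
= 10^(8.3 - 9.2)
= 0.1259

0.1259


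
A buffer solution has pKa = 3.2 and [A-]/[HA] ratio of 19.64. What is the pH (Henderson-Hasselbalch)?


pH = pKa + log10([A-]/[HA])
pH = 3.2 + log10(19.64)
pH = 4.4931

4.4931


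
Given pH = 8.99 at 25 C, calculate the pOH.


pOH = 14 - pH
pOH = 14 - 8.99
pOH = 5.01

5.01


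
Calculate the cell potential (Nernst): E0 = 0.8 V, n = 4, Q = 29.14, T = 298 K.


E = E0 - (RT/nF) * ln(Q)
E = 0.8 - (8.314 * 298 / (4 * 96485)) * ln(29.14)
E = 0.7784 V

0.7784 V


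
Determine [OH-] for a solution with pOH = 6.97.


[OH-] = 10^(-pOH)
[OH-] = 10^(-6.97)
[OH-] = 1.072e-07 M

1.072e-07 M


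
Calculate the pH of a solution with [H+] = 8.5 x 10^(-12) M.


pH = -log10([H+])
pH = -log10(8.5 x 10^(-12))
pH = 11.0706

11.0706


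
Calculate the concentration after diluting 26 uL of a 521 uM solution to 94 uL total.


C2 = C1 * V1 / V2
C2 = 521 * 26 / 94
C2 = 144.1064 uM

144.1064 uM


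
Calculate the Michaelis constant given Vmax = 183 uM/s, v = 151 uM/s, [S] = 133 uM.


Km = [S] * (Vmax - v) / v
Km = 133 * (183 - 151) / 151
Km = 28.1854 uM

28.1854 uM


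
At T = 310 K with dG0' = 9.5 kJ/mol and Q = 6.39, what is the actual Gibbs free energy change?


dG = dG0' + RT * ln(Q) / 1000
dG = 9.5 + 8.314 * 310 * ln(6.39) / 1000
dG = 14.2803 kJ/mol

14.2803 kJ/mol


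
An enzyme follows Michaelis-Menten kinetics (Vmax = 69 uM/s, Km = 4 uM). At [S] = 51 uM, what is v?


v = Vmax * [S] / (Km + [S])
v = 69 * 51 / (4 + 51)
v = 63.9818 uM/s

63.9818 uM/s


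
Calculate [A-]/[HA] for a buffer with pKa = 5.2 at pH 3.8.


[A-]/[HA] = 10^(pH - pKa)
= 10^(3.8 - 5.2)
= 0.0398

0.0398


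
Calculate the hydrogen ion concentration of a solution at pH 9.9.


[H+] = 10^(-pH)
[H+] = 10^(-9.9)
[H+] = 1.259e-10 M

1.259e-10 M


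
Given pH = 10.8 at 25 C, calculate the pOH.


pOH = 14 - pH
pOH = 14 - 10.8
pOH = 3.2

3.2


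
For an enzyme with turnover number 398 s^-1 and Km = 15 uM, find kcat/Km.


Catalytic efficiency = kcat / Km
= 398 / 15
= 26.5333 uM^-1*s^-1

26.5333 uM^-1*s^-1


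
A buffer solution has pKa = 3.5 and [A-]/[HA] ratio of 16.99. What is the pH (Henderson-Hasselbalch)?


pH = pKa + log10([A-]/[HA])
pH = 3.5 + log10(16.99)
pH = 4.7302

4.7302


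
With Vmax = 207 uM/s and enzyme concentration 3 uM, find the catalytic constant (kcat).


kcat = Vmax / [E]t
kcat = 207 / 3
kcat = 69.0 s^-1

69.0 s^-1


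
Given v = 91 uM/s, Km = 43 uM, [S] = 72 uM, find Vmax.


Vmax = v * (Km + [S]) / [S]
Vmax = 91 * (43 + 72) / 72
Vmax = 145.3472 uM/s

145.3472 uM/s


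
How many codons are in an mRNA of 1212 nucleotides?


codons = nucleotides / 3
codons = 1212 / 3 = 404

404


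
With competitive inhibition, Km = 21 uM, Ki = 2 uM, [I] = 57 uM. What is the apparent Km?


Km_app = Km * (1 + [I]/Ki)
Km_app = 21 * (1 + 57/2)
Km_app = 619.5 uM

619.5 uM


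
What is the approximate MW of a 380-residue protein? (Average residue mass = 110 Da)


MW = n_residues * 110 Da
MW = 380 * 110
MW = 41800 Da

41800 Da


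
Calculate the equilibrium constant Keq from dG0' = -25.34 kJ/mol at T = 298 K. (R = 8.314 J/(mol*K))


Keq = exp(-dG0 * 1000 / (R * T))
Keq = exp(-(-25.34) * 1000 / (8.314 * 298))
Keq = 27660.3494

27660.3494


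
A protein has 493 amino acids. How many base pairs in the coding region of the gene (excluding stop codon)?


Each amino acid = 1 codon = 3 bp
bp = 493 * 3 = 1479 bp

1479 bp


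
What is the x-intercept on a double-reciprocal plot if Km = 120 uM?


x-intercept = -1/Km
= -1/120
= -0.0083 1/uM

-0.0083 1/uM


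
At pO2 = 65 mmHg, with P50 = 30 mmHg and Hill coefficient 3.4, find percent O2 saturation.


Y = pO2^n / (P50^n + pO2^n)
Y = 65^3.4 / (30^3.4 + 65^3.4)
Y = 93.27%

93.27%
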